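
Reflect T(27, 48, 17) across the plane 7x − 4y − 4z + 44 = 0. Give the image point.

n = (7, −4, −4), |n|² = 81, n·T − (-44) = -27, so t = -27/81 = -1/3.
Foot F = T − (-1/3)·n = (88/3, 140/3, 47/3); the reflection is 2F − T = (95/3, 136/3, 43/3).

(95/3, 136/3, 43/3)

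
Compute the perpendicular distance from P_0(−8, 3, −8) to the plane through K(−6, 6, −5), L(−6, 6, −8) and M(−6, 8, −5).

2

KL = (0, 0, −3) and KM = (0, 2, 0), so a normal is n = KL × KM = (6, 0, 0).
Then n·(−8, 3, −8) − (−36) = −12.
|n| = √(36 + 0 + 0) = 6, so the distance is |-12|/6 = 2.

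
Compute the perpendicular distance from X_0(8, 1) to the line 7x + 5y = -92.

d = |7·8 + 5·1 − (-92)| / √(49 + 25) = |153|/√74 = 153√74/74.

153√74/74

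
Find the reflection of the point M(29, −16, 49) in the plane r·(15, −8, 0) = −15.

n = (15, −8, 0), |n|² = 289, n·M − (-15) = 578, so t = 578/289 = 2.
Foot F = M − 2·n = (−1, 0, 49); the reflection is 2F − M = (−31, 16, 49).

(-31, 16, 49)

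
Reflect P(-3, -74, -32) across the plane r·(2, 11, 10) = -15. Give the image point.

(17, 36, 68)

n = (2, 11, 10), |n|² = 225, n·P − (-15) = -1125, so t = -1125/225 = -5.
Foot F = P − (-5)·n = (7, -19, 18); the reflection is 2F − P = (17, 36, 68).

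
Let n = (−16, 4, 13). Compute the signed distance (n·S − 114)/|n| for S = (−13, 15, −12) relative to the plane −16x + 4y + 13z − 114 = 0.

-2/21

n·S − 114 = -2.
|n| = 21, so the signed distance is -2/21.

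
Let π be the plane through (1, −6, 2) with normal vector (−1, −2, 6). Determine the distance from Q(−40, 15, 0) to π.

The plane has equation n·(r − (1, −6, 2)) = 0, i.e. n·r = 23.
d = |(-1)·(-40) + (-2)·15 + 6·0 − 23| / √(1 + 4 + 36) = |-13| / √41 = 13/√41.

13√41/41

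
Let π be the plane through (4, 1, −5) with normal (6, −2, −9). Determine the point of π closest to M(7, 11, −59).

(-17, 19, -23)

The perpendicular from M has direction n = (6, −2, −9): r = (7, 11, −59) + t(6, −2, −9).
Substitute into the plane: n·(M + tn) = 67 gives 551 + 121t = 67, so t = -4.
Foot = (7, 11, −59) + (-4)·(6, −2, −9) = (−17, 19, −23).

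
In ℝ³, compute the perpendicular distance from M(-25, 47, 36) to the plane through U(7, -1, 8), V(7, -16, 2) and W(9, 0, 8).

UV = (0, -15, -6) and UW = (2, 1, 0), so a normal is n = UV × UW = (6, -12, 30).
d = |6·(-25) + (-12)·47 + 30·36 − 294| / √(36 + 144 + 900) = |72| / (6√30) = 12/√30.

12/√30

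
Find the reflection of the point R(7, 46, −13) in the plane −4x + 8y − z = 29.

(39, -18, -5)

n = (−4, 8, −1), |n|² = 81, n·R − 29 = 324, so t = 324/81 = 4.
Foot F = R − 4·n = (23, 14, −9); the reflection is 2F − R = (39, −18, −5).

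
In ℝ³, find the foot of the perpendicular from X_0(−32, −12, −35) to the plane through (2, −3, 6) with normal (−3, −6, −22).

(-26, 0, 9)

The perpendicular from X_0 has direction n = (−3, −6, −22): r = (−32, −12, −35) + t(−3, −6, −22).
Substitute into the plane: n·(X_0 + tn) = -120 gives 938 + 529t = -120, so t = -2.
Foot = (−32, −12, −35) + (-2)·(−3, −6, −22) = (−26, 0, 9).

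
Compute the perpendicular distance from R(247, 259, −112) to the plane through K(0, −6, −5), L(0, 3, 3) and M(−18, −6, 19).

7

KL = (0, 9, 8) and KM = (−18, 0, 24), so a normal is n = KL × KM = (216, −144, 162).
Then n·(247, 259, −112) − 54 = −2142.
|n| = √(46656 + 20736 + 26244) = 306, so the distance is |-2142|/306 = 7.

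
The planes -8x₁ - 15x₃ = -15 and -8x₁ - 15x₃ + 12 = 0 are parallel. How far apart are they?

Both planes have normal n = (-8, 0, -15), |n| = 17. Any point on the first plane is at distance |(-12) − (-15)|/|n| = 3/17 from the second.

3/17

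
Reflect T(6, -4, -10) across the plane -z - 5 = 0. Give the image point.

n = (0, 0, -1), |n|² = 1, n·T − 5 = 5, so t = 5/1 = 5.
Foot F = T − 5·n = (6, -4, -5); the reflection is 2F − T = (6, -4, 0).

(6, -4, 0)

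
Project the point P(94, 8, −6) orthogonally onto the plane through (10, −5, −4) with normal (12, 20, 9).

The perpendicular from P has direction n = (12, 20, 9): r = (94, 8, −6) + λ(12, 20, 9).
Substitute into the plane: n·(P + λn) = -16 gives 1234 + 625λ = -16, so λ = -2.
Foot = (94, 8, −6) + (-2)·(12, 20, 9) = (70, −32, −24).

(70, -32, -24)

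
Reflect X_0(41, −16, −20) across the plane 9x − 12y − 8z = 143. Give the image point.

n = (9, −12, −8), |n|² = 289, n·X_0 − 143 = 578, so t = 578/289 = 2.
Foot F = X_0 − 2·n = (23, 8, −4); the reflection is 2F − X_0 = (5, 32, 12).

(5, 32, 12)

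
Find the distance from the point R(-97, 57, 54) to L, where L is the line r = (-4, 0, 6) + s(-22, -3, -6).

3√1049

Direction vector d = (-22, -3, -6).
AP = (-93, 57, 48); AP·d = 1587, |AP|² = 14202, |d|² = 529.
distance² = |AP|² − (AP·d)²/|d|² = 14202 − 2518569/529 = 9441, so the distance is 3√1049.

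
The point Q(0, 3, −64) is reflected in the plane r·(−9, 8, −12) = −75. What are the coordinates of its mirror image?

n = (−9, 8, −12), |n|² = 289, n·Q − (-75) = 867, so t = 867/289 = 3.
Foot F = Q − 3·n = (27, −21, −28); the reflection is 2F − Q = (54, −45, 8).

(54, -45, 8)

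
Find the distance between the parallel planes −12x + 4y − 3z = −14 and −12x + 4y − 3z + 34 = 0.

20/13

Both planes have normal n = (−12, 4, −3), |n| = 13. Any point on the first plane is at distance |(-34) − (-14)|/|n| = 20/13 from the second.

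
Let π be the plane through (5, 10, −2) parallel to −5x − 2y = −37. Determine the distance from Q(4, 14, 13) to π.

3/√29

Parallel planes share the normal n = (−5, −2, 0); since (5, 10, −2) lies on the plane, its equation is −5x − 2y = -45.
d = |(-5)·4 + (-2)·14 − (-45)| / √(25 + 4 + 0) = |-3| / √29 = 3/√29.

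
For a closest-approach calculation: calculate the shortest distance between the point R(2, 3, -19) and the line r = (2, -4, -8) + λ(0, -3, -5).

2√34

Direction vector d = (0, -3, -5).
AP = (0, 7, -11), and AP × d = (-68, 0, 0).
|AP × d|² = 4624 and |d|² = 34, so the distance is √(4624/34) = √136 = 2√34.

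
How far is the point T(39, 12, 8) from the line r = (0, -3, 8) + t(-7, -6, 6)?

3√73

Direction vector d = (-7, -6, 6).
AP = (39, 15, 0); AP·d = -363, |AP|² = 1746, |d|² = 121.
distance² = |AP|² − (AP·d)²/|d|² = 1746 − 131769/121 = 657, so the distance is 3√73.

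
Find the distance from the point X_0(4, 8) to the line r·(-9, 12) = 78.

6/5

The normal to the line is n = (-9, 12) with |n| = 15.
|n·X_0 − 78| = |60 − 78| = 18, so the distance is 18/15 = 6/5.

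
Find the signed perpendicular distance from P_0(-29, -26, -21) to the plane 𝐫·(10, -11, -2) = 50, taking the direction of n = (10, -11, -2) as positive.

n·P_0 − 50 = -12.
|n| = 15, so the signed distance is -12/15 = -4/5.

-4/5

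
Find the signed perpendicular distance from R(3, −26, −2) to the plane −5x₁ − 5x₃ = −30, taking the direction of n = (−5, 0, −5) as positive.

n·R − (-30) = 25.
|n| = 5√2, so the signed distance is 5√2/2.

5√2/2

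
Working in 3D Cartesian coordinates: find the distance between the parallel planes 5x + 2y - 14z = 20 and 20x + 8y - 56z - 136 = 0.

Divide the second equation by 4 to match normals: 5x + 2y - 14z = 34.
Both planes have normal n = (5, 2, -14), |n| = 15. Any point on the first plane is at distance |34 − 20|/|n| = 14/15 from the second.

14/15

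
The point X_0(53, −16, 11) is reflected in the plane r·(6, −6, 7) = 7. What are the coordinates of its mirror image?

(5, 32, -45)

With n = (6, −6, 7), the signed offset is (n·X_0 − 7)/|n|² = 484/121 = 4.
X_0' = X_0 − 2t·n = (53, −16, 11) − 8·(6, −6, 7) = (5, 32, −45).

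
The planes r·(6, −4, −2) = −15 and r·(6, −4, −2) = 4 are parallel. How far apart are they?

19/(2√14)

With common normal n = (6, −4, −2) (|n| = 2√14), the distance is |(-15) − 4|/|n| = 19/(2√14).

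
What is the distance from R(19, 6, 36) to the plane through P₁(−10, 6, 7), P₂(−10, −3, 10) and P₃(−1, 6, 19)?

P₁P₂ = (0, −9, 3) and P₁P₃ = (9, 0, 12), so a normal is n = P₁P₂ × P₁P₃ = (−108, 27, 81).
n = (−108, 27, 81); n·P − 1809 = -783; |n| = 27√26; distance = 783/(27√26) = 29/√26.

29/√26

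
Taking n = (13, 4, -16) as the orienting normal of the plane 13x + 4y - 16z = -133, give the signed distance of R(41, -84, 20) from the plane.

n·R − (-133) = 10.
|n| = 21, so the signed distance is 10/21.

10/21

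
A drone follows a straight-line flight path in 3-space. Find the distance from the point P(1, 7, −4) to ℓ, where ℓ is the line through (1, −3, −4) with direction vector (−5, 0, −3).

Direction vector d = (−5, 0, −3).
AP = (0, 10, 0), and AP × d = (−30, 0, 50).
|AP × d|² = 3400 and |d|² = 34, so the distance is √(3400/34) = √100 = 10.

10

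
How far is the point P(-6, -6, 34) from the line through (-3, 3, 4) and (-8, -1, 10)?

A direction vector is d = (-5, -4, 6).
AP = (-3, -9, 30), and AP × d = (66, -132, -33).
|AP × d|² = 22869 and |d|² = 77, so the distance is √(22869/77) = √297 = 3√33.

3√33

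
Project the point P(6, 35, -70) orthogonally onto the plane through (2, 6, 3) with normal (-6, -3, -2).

n = (-6, -3, -2), |n|² = 49, and n·P − (-36) = 35.
t = 35/49 = 5/7, so the foot is P − t·n = (6, 35, -70) − (5/7)·(-6, -3, -2) = (72/7, 260/7, -480/7).

(72/7, 260/7, -480/7)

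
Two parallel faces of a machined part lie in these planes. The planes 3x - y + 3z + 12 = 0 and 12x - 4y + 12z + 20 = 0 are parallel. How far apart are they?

Divide the second equation by 4 to match normals: 3x - y + 3z = -5.
With common normal n = (3, -1, 3) (|n| = √19), the distance is |(-12) − (-5)|/|n| = 7/√19 = 7√19/19.

7/√19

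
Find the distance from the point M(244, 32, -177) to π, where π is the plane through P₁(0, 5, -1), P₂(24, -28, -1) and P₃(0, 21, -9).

P₁P₂ = (24, -33, 0) and P₁P₃ = (0, 16, -8), so a normal is n = P₁P₂ × P₁P₃ = (264, 192, 384).
d = |264·244 + 192·32 + 384·(-177) − 576| / √(69696 + 36864 + 147456) = |2016| / 504 = 4.

4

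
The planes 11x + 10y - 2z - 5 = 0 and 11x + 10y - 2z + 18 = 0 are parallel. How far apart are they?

23/15

Both planes have normal n = (11, 10, -2), |n| = 15. Any point on the first plane is at distance |(-18) − 5|/|n| = 23/15 from the second.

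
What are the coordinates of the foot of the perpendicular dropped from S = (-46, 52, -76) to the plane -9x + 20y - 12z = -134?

(-10, -28, -28)

n = (-9, 20, -12), |n|² = 625, and n·S − (-134) = 2500.
t = 2500/625 = 4, so the foot is S − t·n = (-46, 52, -76) − 4·(-9, 20, -12) = (-10, -28, -28).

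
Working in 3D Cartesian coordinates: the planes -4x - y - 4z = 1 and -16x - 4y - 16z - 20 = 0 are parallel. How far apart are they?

Divide the second equation by 4 to match normals: -4x - y - 4z = 5.
With common normal n = (-4, -1, -4) (|n| = √33), the distance is |1 − 5|/|n| = 4/√33.

4√33/33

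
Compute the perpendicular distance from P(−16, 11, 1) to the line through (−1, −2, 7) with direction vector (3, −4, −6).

3√41

Direction vector d = (3, −4, −6).
AP = (−15, 13, −6), and AP × d = (−102, −108, 21).
|AP × d|² = 22509 and |d|² = 61, so the distance is √(22509/61) = √369 = 3√41.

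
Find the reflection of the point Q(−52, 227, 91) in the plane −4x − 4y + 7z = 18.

(-60, 219, 105)

n = (−4, −4, 7), |n|² = 81, n·Q − 18 = -81, so t = -81/81 = -1.
Foot F = Q − (-1)·n = (−56, 223, 98); the reflection is 2F − Q = (−60, 219, 105).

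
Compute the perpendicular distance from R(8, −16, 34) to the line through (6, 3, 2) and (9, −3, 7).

A direction vector is d = (3, −6, 5).
AP = (2, −19, 32), and AP × d = (97, 86, 45).
|AP × d|² = 18830 and |d|² = 70, so the distance is √(18830/70) = √269.

√269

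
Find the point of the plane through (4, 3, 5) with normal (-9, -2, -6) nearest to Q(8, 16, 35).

The perpendicular from Q has direction n = (-9, -2, -6): r = (8, 16, 35) + λ(-9, -2, -6).
Substitute into the plane: n·(Q + λn) = -72 gives -314 + 121λ = -72, so λ = 2.
Foot = (8, 16, 35) + 2·(-9, -2, -6) = (-10, 12, 23).

(-10, 12, 23)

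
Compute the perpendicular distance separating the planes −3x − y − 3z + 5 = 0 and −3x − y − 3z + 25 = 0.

With common normal n = (−3, −1, −3) (|n| = √19), the distance is |(-5) − (-25)|/|n| = 20/√19 = 20√19/19.

20√19/19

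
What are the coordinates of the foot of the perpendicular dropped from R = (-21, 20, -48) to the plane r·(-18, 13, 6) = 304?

(-447/23, 434/23, -1116/23)

The perpendicular from R has direction n = (-18, 13, 6): r = (-21, 20, -48) + λ(-18, 13, 6).
Substitute into the plane: n·(R + λn) = 304 gives 350 + 529λ = 304, so λ = -2/23.
Foot = (-21, 20, -48) + (-2/23)·(-18, 13, 6) = (-447/23, 434/23, -1116/23).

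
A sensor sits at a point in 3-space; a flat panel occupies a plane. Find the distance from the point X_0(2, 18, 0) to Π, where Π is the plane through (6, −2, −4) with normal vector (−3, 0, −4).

The plane has equation n·(r − (6, −2, −4)) = 0, i.e. n·r = -2.
Then n·(2, 18, 0) − (−2) = −4.
|n| = √(9 + 0 + 16) = 5, so the distance is |-4|/5 = 4/5.

4/5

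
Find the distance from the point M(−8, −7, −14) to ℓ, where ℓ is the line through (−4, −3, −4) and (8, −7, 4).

2√19

A direction vector is d = (12, −4, 8).
AP = (−4, −4, −10); AP·d = -112, |AP|² = 132, |d|² = 224.
distance² = |AP|² − (AP·d)²/|d|² = 132 − 12544/224 = 76, so the distance is 2√19.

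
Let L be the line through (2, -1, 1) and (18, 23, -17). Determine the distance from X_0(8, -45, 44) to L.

2√305

A direction vector is d = (16, 24, -18).
AP = (6, -44, 43), and AP × d = (-240, 796, 848).
|AP × d|² = 1410320 and |d|² = 1156, so the distance is √(1410320/1156) = √1220 = 2√305.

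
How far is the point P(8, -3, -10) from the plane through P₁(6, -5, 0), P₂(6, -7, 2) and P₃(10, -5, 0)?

P₁P₂ = (0, -2, 2) and P₁P₃ = (4, 0, 0), so a normal is n = P₁P₂ × P₁P₃ = (0, 8, 8).
d = |8·(-3) + 8·(-10) − (-40)| / √(0 + 64 + 64) = |-64| / (8√2) = 4√2.

4√2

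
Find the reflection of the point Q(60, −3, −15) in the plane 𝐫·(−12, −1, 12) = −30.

(-12, -9, 57)

With n = (−12, −1, 12), the signed offset is (n·Q − (-30))/|n|² = -867/289 = -3.
Q' = Q − 2t·n = (60, −3, −15) − (-6)·(−12, −1, 12) = (−12, −9, 57).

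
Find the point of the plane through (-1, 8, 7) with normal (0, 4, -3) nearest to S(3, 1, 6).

(3, 5, 3)

n = (0, 4, -3), |n|² = 25, and n·S − 11 = -25.
t = -25/25 = -1, so the foot is S − t·n = (3, 1, 6) − (-1)·(0, 4, -3) = (3, 5, 3).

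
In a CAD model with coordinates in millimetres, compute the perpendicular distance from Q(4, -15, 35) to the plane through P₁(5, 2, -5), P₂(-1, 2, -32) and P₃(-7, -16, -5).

13/11

P₁P₂ = (-6, 0, -27) and P₁P₃ = (-12, -18, 0), so a normal is n = P₁P₂ × P₁P₃ = (-486, 324, 108).
Then n·(4, -15, 35) - (-2322) = -702.
|n| = √(236196 + 104976 + 11664) = 594, so the distance is |-702|/594 = 13/11.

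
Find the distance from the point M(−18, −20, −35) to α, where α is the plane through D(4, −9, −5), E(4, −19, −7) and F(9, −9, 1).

DE = (0, −10, −2) and DF = (5, 0, 6), so a normal is n = DE × DF = (−60, −10, 50).
n = (−60, −10, 50); n·P − (-400) = -70; |n| = 10√62; distance = 70/(10√62) = 7/√62.

7√62/62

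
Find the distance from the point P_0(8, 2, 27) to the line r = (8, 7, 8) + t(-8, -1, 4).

√305

Direction vector d = (-8, -1, 4).
AP = (0, -5, 19); AP·d = 81, |AP|² = 386, |d|² = 81.
distance² = |AP|² − (AP·d)²/|d|² = 386 − 6561/81 = 305, so the distance is √305.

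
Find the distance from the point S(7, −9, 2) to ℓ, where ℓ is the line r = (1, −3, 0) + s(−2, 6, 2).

Direction vector d = (−2, 6, 2).
AP = (6, −6, 2); AP·d = -44, |AP|² = 76, |d|² = 44.
distance² = |AP|² − (AP·d)²/|d|² = 76 − 1936/44 = 32, so the distance is 4√2.

4√2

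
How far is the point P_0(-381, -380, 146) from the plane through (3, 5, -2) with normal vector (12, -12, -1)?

The plane has equation n·(r − (3, 5, -2)) = 0, i.e. n·r = -22.
Then n·(-381, -380, 146) - (-22) = -136.
|n| = √(144 + 144 + 1) = 17, so the distance is |-136|/17 = 8.

8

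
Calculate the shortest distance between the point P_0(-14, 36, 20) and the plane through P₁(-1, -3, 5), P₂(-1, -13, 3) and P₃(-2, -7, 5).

8√42/21

P₁P₂ = (0, -10, -2) and P₁P₃ = (-1, -4, 0), so a normal is n = P₁P₂ × P₁P₃ = (-8, 2, -10).
d = |(-8)·(-14) + 2·36 + (-10)·20 − (-48)| / √(64 + 4 + 100) = |32| / (2√42) = 16/√42.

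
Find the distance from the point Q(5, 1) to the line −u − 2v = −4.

3/√5

The normal to the line is n = (−1, −2) with |n| = √5.
|n·Q − (-4)| = |-7 − (-4)| = 3, so the distance is 3/√5 = 3√5/5.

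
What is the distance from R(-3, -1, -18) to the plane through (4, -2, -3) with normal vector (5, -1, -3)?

The plane has equation n·(r − (4, -2, -3)) = 0, i.e. n·r = 31.
Then n·(-3, -1, -18) - 31 = 9.
|n| = √(25 + 1 + 9) = √35, so the distance is |9|/√35 = 9√35/35.

9√35/35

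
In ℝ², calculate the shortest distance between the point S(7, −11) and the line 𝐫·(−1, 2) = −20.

9√5/5

d = |(-1)·7 + 2·(-11) − (-20)| / √(1 + 4) = |-9|/√5 = 9√5/5.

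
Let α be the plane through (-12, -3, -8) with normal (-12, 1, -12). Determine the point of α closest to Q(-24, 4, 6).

The perpendicular from Q has direction n = (-12, 1, -12): r = (-24, 4, 6) + λ(-12, 1, -12).
Substitute into the plane: n·(Q + λn) = 237 gives 220 + 289λ = 237, so λ = 1/17.
Foot = (-24, 4, 6) + (1/17)·(-12, 1, -12) = (-420/17, 69/17, 90/17).

(-420/17, 69/17, 90/17)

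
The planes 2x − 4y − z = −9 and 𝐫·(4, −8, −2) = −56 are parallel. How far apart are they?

Divide the second equation by 2 to match normals: 2x − 4y − z = -28.
With common normal n = (2, −4, −1) (|n| = √21), the distance is |(-9) − (-28)|/|n| = 19/√21.

19/√21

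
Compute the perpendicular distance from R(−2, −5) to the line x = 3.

The normal to the line is n = (1, 0) with |n| = 1.
|n·R − 3| = |-2 − 3| = 5, so the distance is 5/1 = 5.

5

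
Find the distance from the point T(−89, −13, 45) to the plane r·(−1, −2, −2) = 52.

9

Normal vector n = (−1, −2, −2), and n·(−89, −13, 45) − 52 = −27.
|n| = √(1 + 4 + 4) = 3, so the distance is |-27|/3 = 9.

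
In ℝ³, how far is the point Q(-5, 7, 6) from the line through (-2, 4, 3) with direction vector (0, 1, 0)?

3√2

Direction vector d = (0, 1, 0).
AP = (-3, 3, 3), and AP × d = (-3, 0, -3).
|AP × d|² = 18 and |d|² = 1, so the distance is √18 = 3√2.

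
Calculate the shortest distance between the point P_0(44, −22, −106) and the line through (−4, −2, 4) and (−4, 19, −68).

2√1201

A direction vector is d = (0, 21, −72).
AP = (48, −20, −110); AP·d = 7500, |AP|² = 14804, |d|² = 5625.
distance² = |AP|² − (AP·d)²/|d|² = 14804 − 56250000/5625 = 4804, so the distance is 2√1201.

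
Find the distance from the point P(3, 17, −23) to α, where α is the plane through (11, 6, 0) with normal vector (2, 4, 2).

3√6/2

The plane has equation n·(r − (11, 6, 0)) = 0, i.e. n·r = 46.
Then n·(3, 17, −23) − 46 = −18.
|n| = √(4 + 16 + 4) = 2√6, so the distance is |-18|/(2√6) = 3√6/2.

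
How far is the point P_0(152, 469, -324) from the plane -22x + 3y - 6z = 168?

Normal vector n = (-22, 3, -6), and n·(152, 469, -324) - 168 = -161.
|n| = √(484 + 9 + 36) = 23, so the distance is |-161|/23 = 7.

7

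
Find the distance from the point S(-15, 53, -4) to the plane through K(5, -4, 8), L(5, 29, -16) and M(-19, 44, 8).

4/21

KL = (0, 33, -24) and KM = (-24, 48, 0), so a normal is n = KL × KM = (1152, 576, 792).
Then n·(-15, 53, -4) - 9792 = 288.
|n| = √(1327104 + 331776 + 627264) = 1512, so the distance is |288|/1512 = 4/21.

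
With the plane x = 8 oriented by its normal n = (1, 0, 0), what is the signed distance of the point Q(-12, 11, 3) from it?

n·Q − 8 = -20.
|n| = 1, so the signed distance is -20/1 = -20.

-20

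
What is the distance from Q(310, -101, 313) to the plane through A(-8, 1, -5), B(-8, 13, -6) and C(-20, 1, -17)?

6

AB = (0, 12, -1) and AC = (-12, 0, -12), so a normal is n = AB × AC = (-144, 12, 144).
Then n·(310, -101, 313) - 444 = -1224.
|n| = √(20736 + 144 + 20736) = 204, so the distance is |-1224|/204 = 6.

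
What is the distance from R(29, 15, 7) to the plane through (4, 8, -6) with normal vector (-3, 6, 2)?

The plane has equation n·(r − (4, 8, -6)) = 0, i.e. n·r = 24.
Then n·(29, 15, 7) - 24 = -7.
|n| = √(9 + 36 + 4) = 7, so the distance is |-7|/7 = 1.

1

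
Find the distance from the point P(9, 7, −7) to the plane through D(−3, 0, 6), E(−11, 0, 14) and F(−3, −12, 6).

√2/2

DE = (−8, 0, 8) and DF = (0, −12, 0), so a normal is n = DE × DF = (96, 0, 96).
n = (96, 0, 96); n·P − 288 = -96; |n| = 96√2; distance = 96/(96√2) = √2/2.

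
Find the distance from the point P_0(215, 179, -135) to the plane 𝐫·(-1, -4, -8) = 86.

7

Normal vector n = (-1, -4, -8), and n·(215, 179, -135) - 86 = 63.
|n| = √(1 + 16 + 64) = 9, so the distance is |63|/9 = 7.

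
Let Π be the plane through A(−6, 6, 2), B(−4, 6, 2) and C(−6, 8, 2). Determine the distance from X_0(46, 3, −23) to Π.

25

AB = (2, 0, 0) and AC = (0, 2, 0), so a normal is n = AB × AC = (0, 0, 4).
Then n·(46, 3, −23) − 8 = −100.
|n| = √(0 + 0 + 16) = 4, so the distance is |-100|/4 = 25.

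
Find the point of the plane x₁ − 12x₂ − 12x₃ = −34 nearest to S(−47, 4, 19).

(-46, -8, 7)

n = (1, −12, −12), |n|² = 289, and n·S − (-34) = -289.
t = -289/289 = -1, so the foot is S − t·n = (−47, 4, 19) − (-1)·(1, −12, −12) = (−46, −8, 7).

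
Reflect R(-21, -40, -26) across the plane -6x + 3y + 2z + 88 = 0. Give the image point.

(-75/7, -316/7, -206/7)

With n = (-6, 3, 2), the signed offset is (n·R − (-88))/|n|² = 42/49 = 6/7.
R' = R − 2t·n = (-21, -40, -26) − (12/7)·(-6, 3, 2) = (-75/7, -316/7, -206/7).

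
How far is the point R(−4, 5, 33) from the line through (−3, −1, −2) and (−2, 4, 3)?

√446

A direction vector is d = (1, 5, 5).
AP = (−1, 6, 35); AP·d = 204, |AP|² = 1262, |d|² = 51.
distance² = |AP|² − (AP·d)²/|d|² = 1262 − 41616/51 = 446, so the distance is √446.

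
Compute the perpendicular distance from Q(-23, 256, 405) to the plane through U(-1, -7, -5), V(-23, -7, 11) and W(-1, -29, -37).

6

UV = (-22, 0, 16) and UW = (0, -22, -32), so a normal is n = UV × UW = (352, -704, 484).
n = (352, -704, 484); n·P − 2156 = 5544; |n| = 924; distance = 5544/924 = 6.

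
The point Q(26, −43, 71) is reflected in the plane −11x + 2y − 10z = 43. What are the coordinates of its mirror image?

(-84, -23, -29)

With n = (−11, 2, −10), the signed offset is (n·Q − 43)/|n|² = -1125/225 = -5.
Q' = Q − 2t·n = (26, −43, 71) − (-10)·(−11, 2, −10) = (−84, −23, −29).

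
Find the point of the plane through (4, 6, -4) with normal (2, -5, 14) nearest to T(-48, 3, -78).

n = (2, -5, 14), |n|² = 225, and n·T − (-78) = -1125.
t = -1125/225 = -5, so the foot is T − t·n = (-48, 3, -78) − (-5)·(2, -5, 14) = (-38, -22, -8).

(-38, -22, -8)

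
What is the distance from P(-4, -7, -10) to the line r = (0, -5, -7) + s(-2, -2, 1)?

Direction vector d = (-2, -2, 1).
AP = (-4, -2, -3), and AP × d = (-8, 10, 4).
|AP × d|² = 180 and |d|² = 9, so the distance is √(180/9) = √20 = 2√5.

2√5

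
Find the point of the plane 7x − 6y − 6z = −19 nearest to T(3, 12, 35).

The perpendicular from T has direction n = (7, −6, −6): r = (3, 12, 35) + λ(7, −6, −6).
Substitute into the plane: n·(T + λn) = -19 gives -261 + 121λ = -19, so λ = 2.
Foot = (3, 12, 35) + 2·(7, −6, −6) = (17, 0, 23).

(17, 0, 23)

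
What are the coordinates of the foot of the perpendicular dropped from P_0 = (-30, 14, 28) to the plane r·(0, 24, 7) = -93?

n = (0, 24, 7), |n|² = 625, and n·P_0 − (-93) = 625.
t = 625/625 = 1, so the foot is P_0 − t·n = (-30, 14, 28) − 1·(0, 24, 7) = (-30, -10, 21).

(-30, -10, 21)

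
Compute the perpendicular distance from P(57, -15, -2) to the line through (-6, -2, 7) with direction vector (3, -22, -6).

Direction vector d = (3, -22, -6).
AP = (63, -13, -9); AP·d = 529, |AP|² = 4219, |d|² = 529.
distance² = |AP|² − (AP·d)²/|d|² = 4219 − 279841/529 = 3690, so the distance is 3√410.

3√410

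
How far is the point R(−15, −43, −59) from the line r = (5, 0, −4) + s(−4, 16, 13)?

3√145

Direction vector d = (−4, 16, 13).
AP = (−20, −43, −55), and AP × d = (321, 480, −492).
|AP × d|² = 575505 and |d|² = 441, so the distance is √(575505/441) = √1305 = 3√145.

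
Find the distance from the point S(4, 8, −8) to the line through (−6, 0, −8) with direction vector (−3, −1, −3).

2√22

Direction vector d = (−3, −1, −3).
AP = (10, 8, 0); AP·d = -38, |AP|² = 164, |d|² = 19.
distance² = |AP|² − (AP·d)²/|d|² = 164 − 1444/19 = 88, so the distance is 2√22.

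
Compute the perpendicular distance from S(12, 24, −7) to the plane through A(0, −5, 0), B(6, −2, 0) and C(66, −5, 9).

16/23

AB = (6, 3, 0) and AC = (66, 0, 9), so a normal is n = AB × AC = (27, −54, −198).
Then n·(12, 24, −7) − 270 = 144.
|n| = √(729 + 2916 + 39204) = 207, so the distance is |144|/207 = 16/23.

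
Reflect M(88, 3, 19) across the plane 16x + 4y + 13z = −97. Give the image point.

(-40, -29, -85)

With n = (16, 4, 13), the signed offset is (n·M − (-97))/|n|² = 1764/441 = 4.
M' = M − 2t·n = (88, 3, 19) − 8·(16, 4, 13) = (−40, −29, −85).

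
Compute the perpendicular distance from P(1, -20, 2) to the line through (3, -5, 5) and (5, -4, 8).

√182

A direction vector is d = (2, 1, 3).
AP = (-2, -15, -3), and AP × d = (-42, 0, 28).
|AP × d|² = 2548 and |d|² = 14, so the distance is √(2548/14) = √182.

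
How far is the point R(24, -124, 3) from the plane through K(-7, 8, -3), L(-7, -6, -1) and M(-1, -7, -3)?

5/3

KL = (0, -14, 2) and KM = (6, -15, 0), so a normal is n = KL × KM = (30, 12, 84).
n = (30, 12, 84); n·P − (-366) = -150; |n| = 90; distance = 150/90 = 5/3.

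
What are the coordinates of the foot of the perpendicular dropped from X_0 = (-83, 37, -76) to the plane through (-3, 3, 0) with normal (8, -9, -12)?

(-1395/17, 611/17, -1316/17)

n = (8, -9, -12), |n|² = 289, and n·X_0 − (-51) = -34.
t = -34/289 = -2/17, so the foot is X_0 − t·n = (-83, 37, -76) − (-2/17)·(8, -9, -12) = (-1395/17, 611/17, -1316/17).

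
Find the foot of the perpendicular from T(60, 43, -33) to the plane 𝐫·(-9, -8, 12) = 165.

(15, 3, 27)

The perpendicular from T has direction n = (-9, -8, 12): r = (60, 43, -33) + t(-9, -8, 12).
Substitute into the plane: n·(T + tn) = 165 gives -1280 + 289t = 165, so t = 5.
Foot = (60, 43, -33) + 5·(-9, -8, 12) = (15, 3, 27).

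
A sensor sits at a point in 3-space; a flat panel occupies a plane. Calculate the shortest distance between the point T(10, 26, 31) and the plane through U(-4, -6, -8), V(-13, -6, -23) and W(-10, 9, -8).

UV = (-9, 0, -15) and UW = (-6, 15, 0), so a normal is n = UV × UW = (225, 90, -135).
Then n·(10, 26, 31) - (-360) = 765.
|n| = √(50625 + 8100 + 18225) = 45√38, so the distance is |765|/(45√38) = 17√38/38.

17√38/38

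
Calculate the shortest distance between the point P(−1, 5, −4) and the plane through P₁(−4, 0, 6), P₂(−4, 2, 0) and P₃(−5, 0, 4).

1/√14

P₁P₂ = (0, 2, −6) and P₁P₃ = (−1, 0, −2), so a normal is n = P₁P₂ × P₁P₃ = (−4, 6, 2).
Then n·(−1, 5, −4) − 28 = −2.
|n| = √(16 + 36 + 4) = 2√14, so the distance is |-2|/(2√14) = 1/√14.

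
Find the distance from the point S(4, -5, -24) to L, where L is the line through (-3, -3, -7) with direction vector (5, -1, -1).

3√26

Direction vector d = (5, -1, -1).
AP = (7, -2, -17); AP·d = 54, |AP|² = 342, |d|² = 27.
distance² = |AP|² − (AP·d)²/|d|² = 342 − 2916/27 = 234, so the distance is 3√26.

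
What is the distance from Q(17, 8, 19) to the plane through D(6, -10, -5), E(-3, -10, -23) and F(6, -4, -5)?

2√5/5

DE = (-9, 0, -18) and DF = (0, 6, 0), so a normal is n = DE × DF = (108, 0, -54).
Then n·(17, 8, 19) - 918 = -108.
|n| = √(11664 + 0 + 2916) = 54√5, so the distance is |-108|/(54√5) = 2√5/5.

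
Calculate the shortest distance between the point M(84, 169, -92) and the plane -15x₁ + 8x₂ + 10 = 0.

6

Normal vector n = (-15, 8, 0), and n·(84, 169, -92) - (-10) = 102.
|n| = √(225 + 64 + 0) = 17, so the distance is |102|/17 = 6.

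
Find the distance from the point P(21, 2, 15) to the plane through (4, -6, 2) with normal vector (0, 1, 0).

The plane has equation n·(r − (4, -6, 2)) = 0, i.e. n·r = -6.
Then n·(21, 2, 15) - (-6) = 8.
|n| = √(0 + 1 + 0) = 1, so the distance is |8|/1 = 8.

8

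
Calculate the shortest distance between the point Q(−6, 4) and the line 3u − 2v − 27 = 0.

53/√13

d = |3·(-6) + (-2)·4 − 27| / √(9 + 4) = |-53|/√13 = 53/√13.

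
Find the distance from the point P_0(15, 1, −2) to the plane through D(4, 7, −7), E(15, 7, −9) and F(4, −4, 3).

DE = (11, 0, −2) and DF = (0, −11, 10), so a normal is n = DE × DF = (−22, −110, −121).
n = (−22, −110, −121); n·P − (-11) = -187; |n| = 165; distance = 187/165 = 17/15.

17/15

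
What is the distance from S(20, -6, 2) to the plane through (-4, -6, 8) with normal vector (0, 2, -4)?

12√5/5

The plane has equation n·(r − (-4, -6, 8)) = 0, i.e. n·r = -44.
d = |2·(-6) + (-4)·2 − (-44)| / √(0 + 4 + 16) = |24| / (2√5) = 12√5/5.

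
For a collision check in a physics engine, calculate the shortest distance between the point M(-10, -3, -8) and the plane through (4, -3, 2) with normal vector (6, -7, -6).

24/11

The plane has equation n·(r − (4, -3, 2)) = 0, i.e. n·r = 33.
n = (6, -7, -6); n·P − 33 = -24; |n| = 11; distance = 24/11.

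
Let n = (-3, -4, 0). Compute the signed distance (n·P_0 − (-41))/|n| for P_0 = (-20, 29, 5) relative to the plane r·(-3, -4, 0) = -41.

-3

n·P_0 − (-41) = -15.
|n| = 5, so the signed distance is -15/5 = -3.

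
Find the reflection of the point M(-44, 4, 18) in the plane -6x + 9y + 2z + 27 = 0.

(-8, -50, 6)

With n = (-6, 9, 2), the signed offset is (n·M − (-27))/|n|² = 363/121 = 3.
M' = M − 2t·n = (-44, 4, 18) − 6·(-6, 9, 2) = (-8, -50, 6).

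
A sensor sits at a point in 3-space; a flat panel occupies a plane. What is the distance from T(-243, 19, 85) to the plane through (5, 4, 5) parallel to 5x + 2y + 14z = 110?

Parallel planes share the normal n = (5, 2, 14); since (5, 4, 5) lies on the plane, its equation is 5x + 2y + 14z = 103.
d = |5·(-243) + 2·19 + 14·85 − 103| / √(25 + 4 + 196) = |-90| / 15 = 6.

6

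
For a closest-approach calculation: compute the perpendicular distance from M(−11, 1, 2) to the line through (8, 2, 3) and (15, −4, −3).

11√2

A direction vector is d = (7, −6, −6).
AP = (−19, −1, −1), and AP × d = (0, −121, 121).
|AP × d|² = 29282 and |d|² = 121, so the distance is √(29282/121) = √242 = 11√2.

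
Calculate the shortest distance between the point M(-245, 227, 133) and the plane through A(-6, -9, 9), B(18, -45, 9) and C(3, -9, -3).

8

AB = (24, -36, 0) and AC = (9, 0, -12), so a normal is n = AB × AC = (432, 288, 324).
Then n·(-245, 227, 133) - (-2268) = 4896.
|n| = √(186624 + 82944 + 104976) = 612, so the distance is |4896|/612 = 8.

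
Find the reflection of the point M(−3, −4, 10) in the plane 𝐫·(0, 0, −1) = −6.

With n = (0, 0, −1), the signed offset is (n·M − (-6))/|n|² = -4/1 = -4.
M' = M − 2t·n = (−3, −4, 10) − (-8)·(0, 0, −1) = (−3, −4, 2).

(-3, -4, 2)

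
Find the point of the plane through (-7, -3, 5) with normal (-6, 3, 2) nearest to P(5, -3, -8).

(-7, 3, -4)

n = (-6, 3, 2), |n|² = 49, and n·P − 43 = -98.
t = -98/49 = -2, so the foot is P − t·n = (5, -3, -8) − (-2)·(-6, 3, 2) = (-7, 3, -4).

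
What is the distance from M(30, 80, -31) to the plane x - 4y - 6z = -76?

Normal vector n = (1, -4, -6), and n·(30, 80, -31) - (-76) = -28.
|n| = √(1 + 16 + 36) = √53, so the distance is |-28|/√53 = 28√53/53.

28√53/53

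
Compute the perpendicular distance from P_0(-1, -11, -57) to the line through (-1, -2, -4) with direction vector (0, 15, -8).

Direction vector d = (0, 15, -8).
AP = (0, -9, -53); AP·d = 289, |AP|² = 2890, |d|² = 289.
distance² = |AP|² − (AP·d)²/|d|² = 2890 − 83521/289 = 2601, so the distance is 51.

51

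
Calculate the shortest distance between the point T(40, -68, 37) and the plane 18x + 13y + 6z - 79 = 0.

n = (18, 13, 6); n·P − 79 = -21; |n| = 23; distance = 21/23.

21/23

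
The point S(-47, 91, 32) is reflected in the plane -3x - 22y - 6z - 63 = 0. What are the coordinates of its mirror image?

(-71, -85, -16)

n = (-3, -22, -6), |n|² = 529, n·S − 63 = -2116, so t = -2116/529 = -4.
Foot F = S − (-4)·n = (-59, 3, 8); the reflection is 2F − S = (-71, -85, -16).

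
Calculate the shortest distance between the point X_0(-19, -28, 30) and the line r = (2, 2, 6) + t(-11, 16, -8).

6√41

Direction vector d = (-11, 16, -8).
AP = (-21, -30, 24), and AP × d = (-144, -432, -666).
|AP × d|² = 650916 and |d|² = 441, so the distance is √(650916/441) = √1476 = 6√41.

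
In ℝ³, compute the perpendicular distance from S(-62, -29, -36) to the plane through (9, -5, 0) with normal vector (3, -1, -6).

The plane has equation n·(r − (9, -5, 0)) = 0, i.e. n·r = 32.
n = (3, -1, -6); n·P − 32 = 27; |n| = √46; distance = 27/√46 = 27√46/46.

27/√46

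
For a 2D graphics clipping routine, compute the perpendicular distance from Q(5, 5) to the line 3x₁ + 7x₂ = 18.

16√58/29

The normal to the line is n = (3, 7) with |n| = √58.
|n·Q − 18| = |50 − 18| = 32, so the distance is 32/√58.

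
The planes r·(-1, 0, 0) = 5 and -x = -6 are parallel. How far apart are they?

With common normal n = (-1, 0, 0) (|n| = 1), the distance is |5 − (-6)|/|n| = 11/1 = 11.

11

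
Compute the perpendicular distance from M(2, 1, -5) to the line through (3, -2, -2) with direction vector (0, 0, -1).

√10

Direction vector d = (0, 0, -1).
AP = (-1, 3, -3); AP·d = 3, |AP|² = 19, |d|² = 1.
distance² = |AP|² − (AP·d)²/|d|² = 19 − 9/1 = 10, so the distance is √10.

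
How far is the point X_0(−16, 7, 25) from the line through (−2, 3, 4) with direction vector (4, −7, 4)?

√653

Direction vector d = (4, −7, 4).
AP = (−14, 4, 21), and AP × d = (163, 140, 82).
|AP × d|² = 52893 and |d|² = 81, so the distance is √(52893/81) = √653.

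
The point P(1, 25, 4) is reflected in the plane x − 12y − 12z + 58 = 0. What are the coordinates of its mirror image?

(3, 1, -20)

n = (1, −12, −12), |n|² = 289, n·P − (-58) = -289, so t = -289/289 = -1.
Foot F = P − (-1)·n = (2, 13, −8); the reflection is 2F − P = (3, 1, −20).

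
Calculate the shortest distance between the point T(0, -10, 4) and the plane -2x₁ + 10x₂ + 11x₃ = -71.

d = |(-2)·0 + 10·(-10) + 11·4 − (-71)| / √(4 + 100 + 121) = |15| / 15 = 1.

1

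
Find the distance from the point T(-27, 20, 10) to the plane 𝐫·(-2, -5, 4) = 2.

n = (-2, -5, 4); n·P − 2 = -8; |n| = 3√5; distance = 8/(3√5) = 8√5/15.

8/(3√5)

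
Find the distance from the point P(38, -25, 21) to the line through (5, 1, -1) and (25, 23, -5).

A direction vector is d = (20, 22, -4).
AP = (33, -26, 22), and AP × d = (-380, 572, 1246).
|AP × d|² = 2024100 and |d|² = 900, so the distance is √(2024100/900) = √2249.

√2249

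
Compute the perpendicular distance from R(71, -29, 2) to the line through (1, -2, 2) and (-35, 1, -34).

A direction vector is d = (-36, 3, -36).
AP = (70, -27, 0), and AP × d = (972, 2520, -762).
|AP × d|² = 7875828 and |d|² = 2601, so the distance is √(7875828/2601) = √3028 = 2√757.

2√757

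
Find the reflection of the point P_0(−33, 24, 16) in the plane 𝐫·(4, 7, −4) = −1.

(-91/3, 86/3, 40/3)

n = (4, 7, −4), |n|² = 81, n·P_0 − (-1) = -27, so t = -27/81 = -1/3.
Foot F = P_0 − (-1/3)·n = (−95/3, 79/3, 44/3); the reflection is 2F − P_0 = (−91/3, 86/3, 40/3).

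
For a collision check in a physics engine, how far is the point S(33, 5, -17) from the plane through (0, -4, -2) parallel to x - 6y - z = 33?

3√38/19

Parallel planes share the normal n = (1, -6, -1); since (0, -4, -2) lies on the plane, its equation is x - 6y - z = 26.
d = |1·33 + (-6)·5 + (-1)·(-17) − 26| / √(1 + 36 + 1) = |-6| / √38 = 3√38/19.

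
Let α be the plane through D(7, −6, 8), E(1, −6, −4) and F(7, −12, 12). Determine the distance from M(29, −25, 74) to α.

4

DE = (−6, 0, −12) and DF = (0, −6, 4), so a normal is n = DE × DF = (−72, 24, 36).
Then n·(29, −25, 74) − (−360) = 336.
|n| = √(5184 + 576 + 1296) = 84, so the distance is |336|/84 = 4.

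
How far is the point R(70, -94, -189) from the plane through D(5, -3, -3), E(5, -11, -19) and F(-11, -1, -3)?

DE = (0, -8, -16) and DF = (-16, 2, 0), so a normal is n = DE × DF = (32, 256, -128).
Then n·(70, -94, -189) - (-224) = 2592.
|n| = √(1024 + 65536 + 16384) = 288, so the distance is |2592|/288 = 9.

9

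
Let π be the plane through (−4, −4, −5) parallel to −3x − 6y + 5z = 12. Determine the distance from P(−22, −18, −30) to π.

13/√70

Parallel planes share the normal n = (−3, −6, 5); since (−4, −4, −5) lies on the plane, its equation is −3x − 6y + 5z = 11.
Then n·(−22, −18, −30) − 11 = 13.
|n| = √(9 + 36 + 25) = √70, so the distance is |13|/√70 = 13/√70.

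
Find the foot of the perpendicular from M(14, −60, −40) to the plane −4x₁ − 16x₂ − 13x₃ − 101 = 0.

(26, -12, -1)

n = (−4, −16, −13), |n|² = 441, and n·M − 101 = 1323.
t = 1323/441 = 3, so the foot is M − t·n = (14, −60, −40) − 3·(−4, −16, −13) = (26, −12, −1).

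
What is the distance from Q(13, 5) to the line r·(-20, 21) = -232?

77/29

The normal to the line is n = (-20, 21) with |n| = 29.
|n·Q − (-232)| = |-155 − (-232)| = 77, so the distance is 77/29.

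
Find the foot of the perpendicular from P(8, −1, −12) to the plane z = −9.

The perpendicular from P has direction n = (0, 0, 1): r = (8, −1, −12) + t(0, 0, 1).
Substitute into the plane: n·(P + tn) = -9 gives -12 + 1t = -9, so t = 3.
Foot = (8, −1, −12) + 3·(0, 0, 1) = (8, −1, −9).

(8, -1, -9)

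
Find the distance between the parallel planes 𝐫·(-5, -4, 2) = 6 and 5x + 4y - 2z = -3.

√5/5

Divide the second equation by -1 to match normals: -5x - 4y + 2z = 3.
With common normal n = (-5, -4, 2) (|n| = 3√5), the distance is |6 − 3|/|n| = 3/(3√5) = √5/5.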